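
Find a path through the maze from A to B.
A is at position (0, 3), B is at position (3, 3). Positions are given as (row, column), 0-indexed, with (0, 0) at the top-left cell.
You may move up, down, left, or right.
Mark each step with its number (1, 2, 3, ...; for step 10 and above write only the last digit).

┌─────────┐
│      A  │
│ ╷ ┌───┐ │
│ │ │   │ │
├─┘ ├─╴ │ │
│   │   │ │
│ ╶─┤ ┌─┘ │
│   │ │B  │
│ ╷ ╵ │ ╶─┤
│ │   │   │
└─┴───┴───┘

Finding the shortest path from (0, 3) to (3, 3):
Path length: 5 steps
Directions: right → down → down → down → left

Solution:

┌─────────┐
│      A 1│
│ ╷ ┌───┐ │
│ │ │   │2│
├─┘ ├─╴ │ │
│   │   │3│
│ ╶─┤ ┌─┘ │
│   │ │B 4│
│ ╷ ╵ │ ╶─┤
│ │   │   │
└─┴───┴───┘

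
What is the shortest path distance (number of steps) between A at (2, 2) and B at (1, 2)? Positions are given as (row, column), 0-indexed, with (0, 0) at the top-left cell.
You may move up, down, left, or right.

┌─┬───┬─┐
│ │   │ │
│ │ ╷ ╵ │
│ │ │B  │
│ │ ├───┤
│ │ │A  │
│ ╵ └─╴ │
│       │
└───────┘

Finding path from (2, 2) to (1, 2):
Path: (2,2) → (2,3) → (3,3) → (3,2) → (3,1) → (2,1) → (1,1) → (0,1) → (0,2) → (1,2)
Distance: 9 steps

Solution:

┌─┬───┬─┐
│ │↱ ↓│ │
│ │ ╷ ╵ │
│ │↑│B  │
│ │ ├───┤
│ │↑│A ↓│
│ ╵ └─╴ │
│  ↑ ← ↲│
└───────┘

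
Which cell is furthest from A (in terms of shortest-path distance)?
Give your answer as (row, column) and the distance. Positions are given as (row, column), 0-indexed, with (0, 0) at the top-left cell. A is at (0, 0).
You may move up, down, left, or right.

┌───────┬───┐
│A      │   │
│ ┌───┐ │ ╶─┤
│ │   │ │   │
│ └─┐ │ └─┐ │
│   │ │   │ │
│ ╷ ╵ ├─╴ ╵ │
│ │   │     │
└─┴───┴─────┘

Computing BFS distances from A to all cells:
Furthest cell: (0, 5)
Distance: 13 steps

Path from A to the furthest cell:

┌───────┬───┐
│A → → ↓│↱ B│
│ ┌───┐ │ ╶─┤
│ │   │↓│↑ ↰│
│ └─┐ │ └─┐ │
│   │ │↳ ↓│↑│
│ ╷ ╵ ├─╴ ╵ │
│ │   │  ↳ ↑│
└─┴───┴─────┘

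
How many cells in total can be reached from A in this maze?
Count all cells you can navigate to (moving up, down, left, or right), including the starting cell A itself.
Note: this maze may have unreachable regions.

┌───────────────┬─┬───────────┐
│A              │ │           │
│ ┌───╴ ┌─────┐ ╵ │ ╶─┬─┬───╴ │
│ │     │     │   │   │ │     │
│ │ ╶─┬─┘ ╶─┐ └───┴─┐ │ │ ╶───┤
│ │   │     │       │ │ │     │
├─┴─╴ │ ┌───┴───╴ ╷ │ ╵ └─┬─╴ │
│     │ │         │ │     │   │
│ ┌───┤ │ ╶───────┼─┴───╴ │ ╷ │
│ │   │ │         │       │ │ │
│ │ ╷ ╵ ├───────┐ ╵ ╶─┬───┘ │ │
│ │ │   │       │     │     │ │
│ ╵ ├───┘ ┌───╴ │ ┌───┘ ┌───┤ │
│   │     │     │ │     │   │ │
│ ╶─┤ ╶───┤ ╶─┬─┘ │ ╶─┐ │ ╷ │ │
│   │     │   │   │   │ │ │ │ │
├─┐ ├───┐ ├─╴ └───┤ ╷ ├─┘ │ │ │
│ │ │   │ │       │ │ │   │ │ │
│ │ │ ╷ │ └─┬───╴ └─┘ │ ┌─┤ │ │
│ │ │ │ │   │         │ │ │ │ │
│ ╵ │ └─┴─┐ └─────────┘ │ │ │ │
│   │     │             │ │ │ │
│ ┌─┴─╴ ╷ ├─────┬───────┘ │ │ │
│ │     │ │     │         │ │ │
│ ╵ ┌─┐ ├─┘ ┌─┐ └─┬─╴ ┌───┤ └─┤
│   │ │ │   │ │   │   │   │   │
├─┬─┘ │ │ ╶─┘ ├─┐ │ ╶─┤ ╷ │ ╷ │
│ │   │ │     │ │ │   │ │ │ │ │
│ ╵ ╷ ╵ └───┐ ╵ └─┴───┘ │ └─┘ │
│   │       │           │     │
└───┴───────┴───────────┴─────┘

Using BFS/flood-fill to find all reachable cells from A:
Maze size: 15 × 15 = 225 total cells
11 cell(s) are walled off and cannot be reached from A.
Reachable cells: 214

Reachable region (· marks reachable cells):

┌───────────────┬─┬───────────┐
│A · · · · · · ·│·│· · · · · ·│
│ ┌───╴ ┌─────┐ ╵ │ ╶─┬─┬───╴ │
│·│· · ·│· · ·│· ·│· ·│·│· · ·│
│ │ ╶─┬─┘ ╶─┐ └───┴─┐ │ │ ╶───┤
│·│· ·│· · ·│· · · ·│·│·│· · ·│
├─┴─╴ │ ┌───┴───╴ ╷ │ ╵ └─┬─╴ │
│· · ·│·│· · · · ·│·│· · ·│· ·│
│ ┌───┤ │ ╶───────┼─┴───╴ │ ╷ │
│·│· ·│·│· · · · ·│· · · ·│·│·│
│ │ ╷ ╵ ├───────┐ ╵ ╶─┬───┘ │ │
│·│·│· ·│· · · ·│· · ·│· · ·│·│
│ ╵ ├───┘ ┌───╴ │ ┌───┘ ┌───┤ │
│· ·│· · ·│· · ·│·│· · ·│· ·│·│
│ ╶─┤ ╶───┤ ╶─┬─┘ │ ╶─┐ │ ╷ │ │
│· ·│· · ·│· ·│· ·│· ·│·│·│·│·│
├─┐ ├───┐ ├─╴ └───┤ ╷ ├─┘ │ │ │
│·│·│· ·│·│· · · ·│·│·│· ·│·│·│
│ │ │ ╷ │ └─┬───╴ └─┘ │ ┌─┤ │ │
│·│·│·│·│· ·│· · · · ·│·│ │·│·│
│ ╵ │ └─┴─┐ └─────────┘ │ │ │ │
│· ·│· · ·│· · · · · · ·│ │·│·│
│ ┌─┴─╴ ╷ ├─────┬───────┘ │ │ │
│·│· · ·│·│· · ·│         │·│·│
│ ╵ ┌─┐ ├─┘ ┌─┐ └─┬─╴ ┌───┤ └─┤
│· ·│·│·│· ·│·│· ·│   │· ·│· ·│
├─┬─┘ │ │ ╶─┘ ├─┐ │ ╶─┤ ╷ │ ╷ │
│·│· ·│·│· · ·│·│·│   │·│·│·│·│
│ ╵ ╷ ╵ └───┐ ╵ └─┴───┘ │ └─┘ │
│· ·│· · · ·│· · · · · ·│· · ·│
└───┴───────┴───────────┴─────┘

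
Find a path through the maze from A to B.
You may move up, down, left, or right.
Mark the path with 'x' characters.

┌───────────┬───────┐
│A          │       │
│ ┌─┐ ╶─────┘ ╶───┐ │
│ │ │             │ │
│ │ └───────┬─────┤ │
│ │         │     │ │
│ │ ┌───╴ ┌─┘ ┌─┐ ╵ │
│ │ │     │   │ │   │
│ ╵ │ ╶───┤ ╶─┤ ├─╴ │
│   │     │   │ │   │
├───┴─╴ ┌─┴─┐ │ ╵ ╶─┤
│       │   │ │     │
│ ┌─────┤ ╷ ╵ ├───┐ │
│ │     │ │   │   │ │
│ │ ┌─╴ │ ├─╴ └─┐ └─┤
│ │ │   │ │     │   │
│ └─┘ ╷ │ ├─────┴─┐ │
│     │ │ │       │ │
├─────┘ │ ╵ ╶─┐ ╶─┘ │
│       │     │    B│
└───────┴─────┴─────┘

Finding the shortest path through the maze:
Path length: 38 steps
Directions: right → right → down → right → right → right → right → up → right → right → right → down → down → down → left → up → left → left → down → left → down → right → down → down → left → up → left → down → down → down → down → right → up → right → right → down → right → right

Solution:

┌───────────┬───────┐
│A x x      │x x x x│
│ ┌─┐ ╶─────┘ ╶───┐ │
│ │ │x x x x x    │x│
│ │ └───────┬─────┤ │
│ │         │x x x│x│
│ │ ┌───╴ ┌─┘ ┌─┐ ╵ │
│ │ │     │x x│ │x x│
│ ╵ │ ╶───┤ ╶─┤ ├─╴ │
│   │     │x x│ │   │
├───┴─╴ ┌─┴─┐ │ ╵ ╶─┤
│       │x x│x│     │
│ ┌─────┤ ╷ ╵ ├───┐ │
│ │     │x│x x│   │ │
│ │ ┌─╴ │ ├─╴ └─┐ └─┤
│ │ │   │x│     │   │
│ └─┘ ╷ │ ├─────┴─┐ │
│     │ │x│x x x  │ │
├─────┘ │ ╵ ╶─┐ ╶─┘ │
│       │x x  │x x B│
└───────┴─────┴─────┘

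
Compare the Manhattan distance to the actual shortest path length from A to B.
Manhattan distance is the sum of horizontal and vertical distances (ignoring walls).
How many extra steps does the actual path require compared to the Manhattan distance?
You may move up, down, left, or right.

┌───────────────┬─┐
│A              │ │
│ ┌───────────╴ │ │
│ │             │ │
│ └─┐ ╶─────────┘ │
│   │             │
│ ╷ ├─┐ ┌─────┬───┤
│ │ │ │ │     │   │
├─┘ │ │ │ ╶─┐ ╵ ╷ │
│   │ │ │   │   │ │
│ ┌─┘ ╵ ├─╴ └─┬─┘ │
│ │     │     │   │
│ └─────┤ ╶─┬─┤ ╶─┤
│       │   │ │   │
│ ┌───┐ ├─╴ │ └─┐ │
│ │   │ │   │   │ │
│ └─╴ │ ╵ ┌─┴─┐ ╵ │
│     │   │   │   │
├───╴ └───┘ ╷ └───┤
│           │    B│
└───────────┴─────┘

Manhattan distance: |9 - 0| + |8 - 0| = 17
Actual path length: 21
Extra steps: 21 - 17 = 4

Solution:

┌───────────────┬─┐
│A              │ │
│ ┌───────────╴ │ │
│↓│             │ │
│ └─┐ ╶─────────┘ │
│↳ ↓│             │
│ ╷ ├─┐ ┌─────┬───┤
│ │↓│ │ │     │   │
├─┘ │ │ │ ╶─┐ ╵ ╷ │
│↓ ↲│ │ │   │   │ │
│ ┌─┘ ╵ ├─╴ └─┬─┘ │
│↓│     │     │   │
│ └─────┤ ╶─┬─┤ ╶─┤
│↓      │   │ │   │
│ ┌───┐ ├─╴ │ └─┐ │
│↓│   │ │   │   │ │
│ └─╴ │ ╵ ┌─┴─┐ ╵ │
│↳ → ↓│   │↱ ↓│   │
├───╴ └───┘ ╷ └───┤
│    ↳ → → ↑│↳ → B│
└───────────┴─────┘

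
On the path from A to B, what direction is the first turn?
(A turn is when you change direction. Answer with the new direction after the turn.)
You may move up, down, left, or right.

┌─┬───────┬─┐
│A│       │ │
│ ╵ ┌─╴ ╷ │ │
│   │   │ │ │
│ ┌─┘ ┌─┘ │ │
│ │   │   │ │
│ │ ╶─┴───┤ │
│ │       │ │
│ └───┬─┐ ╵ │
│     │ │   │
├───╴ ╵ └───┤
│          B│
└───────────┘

Directions: down, down, down, down, right, right, down, right, right, right
First turn direction: right

Solution:

┌─┬───────┬─┐
│A│       │ │
│ ╵ ┌─╴ ╷ │ │
│↓  │   │ │ │
│ ┌─┘ ┌─┘ │ │
│↓│   │   │ │
│ │ ╶─┴───┤ │
│↓│       │ │
│ └───┬─┐ ╵ │
│↳ → ↓│ │   │
├───╴ ╵ └───┤
│    ↳ → → B│
└───────────┘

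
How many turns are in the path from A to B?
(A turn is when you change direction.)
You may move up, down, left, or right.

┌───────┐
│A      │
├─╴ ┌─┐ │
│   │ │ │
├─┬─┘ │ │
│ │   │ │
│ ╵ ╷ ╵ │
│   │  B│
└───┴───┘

Directions: right, right, right, down, down, down
Number of turns: 1

Solution:

┌───────┐
│A → → ↓│
├─╴ ┌─┐ │
│   │ │↓│
├─┬─┘ │ │
│ │   │↓│
│ ╵ ╷ ╵ │
│   │  B│
└───┴───┘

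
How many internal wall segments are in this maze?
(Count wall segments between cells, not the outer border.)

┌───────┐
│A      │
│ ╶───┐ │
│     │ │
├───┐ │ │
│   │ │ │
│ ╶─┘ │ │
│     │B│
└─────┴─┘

Counting internal wall segments:
Total internal walls: 9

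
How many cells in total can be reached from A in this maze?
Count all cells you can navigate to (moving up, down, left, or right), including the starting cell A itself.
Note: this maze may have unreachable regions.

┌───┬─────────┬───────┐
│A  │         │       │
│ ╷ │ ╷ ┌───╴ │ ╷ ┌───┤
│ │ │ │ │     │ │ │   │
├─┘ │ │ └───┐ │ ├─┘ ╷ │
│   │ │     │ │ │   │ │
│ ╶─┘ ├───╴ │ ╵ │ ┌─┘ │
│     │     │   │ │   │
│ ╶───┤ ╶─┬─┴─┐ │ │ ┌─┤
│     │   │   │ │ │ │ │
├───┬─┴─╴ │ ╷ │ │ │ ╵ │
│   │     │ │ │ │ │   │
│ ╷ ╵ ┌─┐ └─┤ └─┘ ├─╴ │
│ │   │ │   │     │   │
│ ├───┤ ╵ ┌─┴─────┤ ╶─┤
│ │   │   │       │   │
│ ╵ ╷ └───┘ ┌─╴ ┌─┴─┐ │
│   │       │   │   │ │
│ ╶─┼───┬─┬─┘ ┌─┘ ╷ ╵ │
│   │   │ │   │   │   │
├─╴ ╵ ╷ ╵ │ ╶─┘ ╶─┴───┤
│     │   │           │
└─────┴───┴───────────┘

Using BFS/flood-fill to find all reachable cells from A:
Maze size: 11 × 11 = 121 total cells
All cells are reachable — the maze is fully connected.
Reachable cells: 121

Reachable region (· marks reachable cells):

┌───┬─────────┬───────┐
│A ·│· · · · ·│· · · ·│
│ ╷ │ ╷ ┌───╴ │ ╷ ┌───┤
│·│·│·│·│· · ·│·│·│· ·│
├─┘ │ │ └───┐ │ ├─┘ ╷ │
│· ·│·│· · ·│·│·│· ·│·│
│ ╶─┘ ├───╴ │ ╵ │ ┌─┘ │
│· · ·│· · ·│· ·│·│· ·│
│ ╶───┤ ╶─┬─┴─┐ │ │ ┌─┤
│· · ·│· ·│· ·│·│·│·│·│
├───┬─┴─╴ │ ╷ │ │ │ ╵ │
│· ·│· · ·│·│·│·│·│· ·│
│ ╷ ╵ ┌─┐ └─┤ └─┘ ├─╴ │
│·│· ·│·│· ·│· · ·│· ·│
│ ├───┤ ╵ ┌─┴─────┤ ╶─┤
│·│· ·│· ·│· · · ·│· ·│
│ ╵ ╷ └───┘ ┌─╴ ┌─┴─┐ │
│· ·│· · · ·│· ·│· ·│·│
│ ╶─┼───┬─┬─┘ ┌─┘ ╷ ╵ │
│· ·│· ·│·│· ·│· ·│· ·│
├─╴ ╵ ╷ ╵ │ ╶─┘ ╶─┴───┤
│· · ·│· ·│· · · · · ·│
└─────┴───┴───────────┘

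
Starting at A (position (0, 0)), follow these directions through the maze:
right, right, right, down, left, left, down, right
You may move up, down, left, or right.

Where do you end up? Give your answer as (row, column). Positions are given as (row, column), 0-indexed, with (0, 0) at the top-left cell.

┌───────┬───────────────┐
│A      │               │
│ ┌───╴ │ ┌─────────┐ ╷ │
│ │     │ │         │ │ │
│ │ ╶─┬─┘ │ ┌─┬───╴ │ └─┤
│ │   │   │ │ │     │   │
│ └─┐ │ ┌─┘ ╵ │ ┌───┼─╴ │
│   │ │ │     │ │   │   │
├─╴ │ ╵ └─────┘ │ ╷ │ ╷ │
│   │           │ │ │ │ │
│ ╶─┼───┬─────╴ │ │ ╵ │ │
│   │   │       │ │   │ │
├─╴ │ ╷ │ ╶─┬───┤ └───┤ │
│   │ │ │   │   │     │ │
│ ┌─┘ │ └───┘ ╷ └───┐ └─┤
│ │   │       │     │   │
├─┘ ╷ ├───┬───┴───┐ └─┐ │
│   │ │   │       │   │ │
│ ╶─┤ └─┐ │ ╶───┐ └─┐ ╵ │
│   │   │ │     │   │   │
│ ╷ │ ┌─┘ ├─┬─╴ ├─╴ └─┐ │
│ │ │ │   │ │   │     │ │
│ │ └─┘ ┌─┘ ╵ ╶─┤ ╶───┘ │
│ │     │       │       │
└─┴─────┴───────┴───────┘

Following directions step by step:
Start: (0, 0)
  right: (0, 0) → (0, 1)
  right: (0, 1) → (0, 2)
  right: (0, 2) → (0, 3)
  down: (0, 3) → (1, 3)
  left: (1, 3) → (1, 2)
  left: (1, 2) → (1, 1)
  down: (1, 1) → (2, 1)
  right: (2, 1) → (2, 2)
Final position: (2, 2)

Path taken:

┌───────┬───────────────┐
│A → → ↓│               │
│ ┌───╴ │ ┌─────────┐ ╷ │
│ │↓ ← ↲│ │         │ │ │
│ │ ╶─┬─┘ │ ┌─┬───╴ │ └─┤
│ │↳ B│   │ │ │     │   │
│ └─┐ │ ┌─┘ ╵ │ ┌───┼─╴ │
│   │ │ │     │ │   │   │
├─╴ │ ╵ └─────┘ │ ╷ │ ╷ │
│   │           │ │ │ │ │
│ ╶─┼───┬─────╴ │ │ ╵ │ │
│   │   │       │ │   │ │
├─╴ │ ╷ │ ╶─┬───┤ └───┤ │
│   │ │ │   │   │     │ │
│ ┌─┘ │ └───┘ ╷ └───┐ └─┤
│ │   │       │     │   │
├─┘ ╷ ├───┬───┴───┐ └─┐ │
│   │ │   │       │   │ │
│ ╶─┤ └─┐ │ ╶───┐ └─┐ ╵ │
│   │   │ │     │   │   │
│ ╷ │ ┌─┘ ├─┬─╴ ├─╴ └─┐ │
│ │ │ │   │ │   │     │ │
│ │ └─┘ ┌─┘ ╵ ╶─┤ ╶───┘ │
│ │     │       │       │
└─┴─────┴───────┴───────┘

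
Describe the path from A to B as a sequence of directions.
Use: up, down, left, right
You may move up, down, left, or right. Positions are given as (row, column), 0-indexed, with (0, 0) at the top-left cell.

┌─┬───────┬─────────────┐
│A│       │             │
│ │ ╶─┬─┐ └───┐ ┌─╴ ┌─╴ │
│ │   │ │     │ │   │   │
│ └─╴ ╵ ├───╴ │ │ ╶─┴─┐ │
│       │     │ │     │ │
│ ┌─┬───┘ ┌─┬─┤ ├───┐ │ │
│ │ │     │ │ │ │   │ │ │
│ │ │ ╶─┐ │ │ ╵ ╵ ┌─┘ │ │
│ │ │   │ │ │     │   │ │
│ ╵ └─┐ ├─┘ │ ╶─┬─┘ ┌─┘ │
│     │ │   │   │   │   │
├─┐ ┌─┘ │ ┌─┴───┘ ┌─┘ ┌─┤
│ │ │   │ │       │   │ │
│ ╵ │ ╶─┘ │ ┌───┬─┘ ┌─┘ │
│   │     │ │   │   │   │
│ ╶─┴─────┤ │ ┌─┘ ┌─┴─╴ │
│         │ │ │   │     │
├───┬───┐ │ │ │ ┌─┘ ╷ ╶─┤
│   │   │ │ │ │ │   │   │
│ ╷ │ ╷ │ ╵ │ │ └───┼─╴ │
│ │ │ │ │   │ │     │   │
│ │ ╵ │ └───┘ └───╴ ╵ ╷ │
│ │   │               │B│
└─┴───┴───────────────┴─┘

Finding the path and converting it to directions:
Path through cells: (0,0) → (1,0) → (2,0) → (3,0) → (4,0) → (5,0) → (5,1) → (6,1) → (7,1) → (7,0) → (8,0) → (8,1) → (8,2) → (8,3) → (8,4) → (9,4) → (10,4) → (10,5) → (9,5) → (8,5) → (7,5) → (6,5) → (6,6) → (6,7) → (6,8) → (5,8) → (5,9) → (4,9) → (4,10) → (3,10) → (2,10) → (2,9) → (2,8) → (1,8) → (1,9) → (0,9) → (0,10) → (0,11) → (1,11) → (2,11) → (3,11) → (4,11) → (5,11) → (5,10) → (6,10) → (6,9) → (7,9) → (7,8) → (8,8) → (8,7) → (9,7) → (10,7) → (10,8) → (10,9) → (11,9) → (11,10) → (10,10) → (10,11) → (11,11)
Directions: down, down, down, down, down, right, down, down, left, down, right, right, right, right, down, down, right, up, up, up, up, right, right, right, up, right, up, right, up, up, left, left, up, right, up, right, right, down, down, down, down, down, left, down, left, down, left, down, left, down, down, right, right, down, right, up, right, down

Solution:

┌─┬───────┬─────────────┐
│A│       │        ↱ → ↓│
│ │ ╶─┬─┐ └───┐ ┌─╴ ┌─╴ │
│↓│   │ │     │ │↱ ↑│  ↓│
│ └─╴ ╵ ├───╴ │ │ ╶─┴─┐ │
│↓      │     │ │↑ ← ↰│↓│
│ ┌─┬───┘ ┌─┬─┤ ├───┐ │ │
│↓│ │     │ │ │ │   │↑│↓│
│ │ │ ╶─┐ │ │ ╵ ╵ ┌─┘ │ │
│↓│ │   │ │ │     │↱ ↑│↓│
│ ╵ └─┐ ├─┘ │ ╶─┬─┘ ┌─┘ │
│↳ ↓  │ │   │   │↱ ↑│↓ ↲│
├─┐ ┌─┘ │ ┌─┴───┘ ┌─┘ ┌─┤
│ │↓│   │ │↱ → → ↑│↓ ↲│ │
│ ╵ │ ╶─┘ │ ┌───┬─┘ ┌─┘ │
│↓ ↲│     │↑│   │↓ ↲│   │
│ ╶─┴─────┤ │ ┌─┘ ┌─┴─╴ │
│↳ → → → ↓│↑│ │↓ ↲│     │
├───┬───┐ │ │ │ ┌─┘ ╷ ╶─┤
│   │   │↓│↑│ │↓│   │   │
│ ╷ │ ╷ │ ╵ │ │ └───┼─╴ │
│ │ │ │ │↳ ↑│ │↳ → ↓│↱ ↓│
│ │ ╵ │ └───┘ └───╴ ╵ ╷ │
│ │   │            ↳ ↑│B│
└─┴───┴───────────────┴─┘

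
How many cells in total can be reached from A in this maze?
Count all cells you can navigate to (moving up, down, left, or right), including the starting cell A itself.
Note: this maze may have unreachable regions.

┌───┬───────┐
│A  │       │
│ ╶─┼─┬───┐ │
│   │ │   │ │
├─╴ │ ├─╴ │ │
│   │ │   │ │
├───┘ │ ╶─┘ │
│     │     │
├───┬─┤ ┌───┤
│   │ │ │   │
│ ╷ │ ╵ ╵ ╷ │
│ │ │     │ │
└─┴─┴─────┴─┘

Using BFS/flood-fill to find all reachable cells from A:
Maze size: 6 × 6 = 36 total cells
30 cell(s) are walled off and cannot be reached from A.
Reachable cells: 6

Reachable region (· marks reachable cells):

┌───┬───────┐
│A ·│       │
│ ╶─┼─┬───┐ │
│· ·│ │   │ │
├─╴ │ ├─╴ │ │
│· ·│ │   │ │
├───┘ │ ╶─┘ │
│     │     │
├───┬─┤ ┌───┤
│   │ │ │   │
│ ╷ │ ╵ ╵ ╷ │
│ │ │     │ │
└─┴─┴─────┴─┘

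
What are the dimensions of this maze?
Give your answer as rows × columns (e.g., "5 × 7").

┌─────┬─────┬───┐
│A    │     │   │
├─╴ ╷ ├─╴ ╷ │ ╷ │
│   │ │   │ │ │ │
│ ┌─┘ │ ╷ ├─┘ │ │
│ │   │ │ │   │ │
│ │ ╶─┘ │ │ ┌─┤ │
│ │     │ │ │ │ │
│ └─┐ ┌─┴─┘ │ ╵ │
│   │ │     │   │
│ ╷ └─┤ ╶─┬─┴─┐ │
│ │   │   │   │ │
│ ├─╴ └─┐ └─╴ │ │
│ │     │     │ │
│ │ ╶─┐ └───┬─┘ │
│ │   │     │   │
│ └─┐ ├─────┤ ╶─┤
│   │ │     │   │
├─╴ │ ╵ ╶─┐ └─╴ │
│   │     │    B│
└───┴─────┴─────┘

Counting the maze dimensions:
Rows (vertical): 10
Columns (horizontal): 8
Dimensions: 10 × 8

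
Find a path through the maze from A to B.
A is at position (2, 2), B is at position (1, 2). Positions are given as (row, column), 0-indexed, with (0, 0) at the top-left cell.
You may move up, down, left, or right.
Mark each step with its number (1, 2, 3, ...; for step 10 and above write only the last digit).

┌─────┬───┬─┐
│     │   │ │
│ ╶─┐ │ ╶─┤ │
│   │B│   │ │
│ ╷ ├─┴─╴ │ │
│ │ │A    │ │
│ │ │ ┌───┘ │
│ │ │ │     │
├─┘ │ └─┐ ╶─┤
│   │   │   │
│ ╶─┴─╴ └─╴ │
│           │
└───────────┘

Finding the shortest path from (2, 2) to (1, 2):
Path length: 17 steps
Directions: down → down → right → down → left → left → left → up → right → up → up → up → left → up → right → right → down

Solution:

┌─────┬───┬─┐
│4 5 6│   │ │
│ ╶─┐ │ ╶─┤ │
│3 2│B│   │ │
│ ╷ ├─┴─╴ │ │
│ │1│A    │ │
│ │ │ ┌───┘ │
│ │0│1│     │
├─┘ │ └─┐ ╶─┤
│8 9│2 3│   │
│ ╶─┴─╴ └─╴ │
│7 6 5 4    │
└───────────┘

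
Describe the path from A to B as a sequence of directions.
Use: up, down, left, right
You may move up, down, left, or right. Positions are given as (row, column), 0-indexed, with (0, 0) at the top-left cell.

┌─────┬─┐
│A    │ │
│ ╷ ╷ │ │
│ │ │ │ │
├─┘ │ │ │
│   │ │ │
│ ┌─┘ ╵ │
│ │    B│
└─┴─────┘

Finding the path and converting it to directions:
Path through cells: (0,0) → (0,1) → (0,2) → (1,2) → (2,2) → (3,2) → (3,3)
Directions: right, right, down, down, down, right

Solution:

┌─────┬─┐
│A → ↓│ │
│ ╷ ╷ │ │
│ │ │↓│ │
├─┘ │ │ │
│   │↓│ │
│ ┌─┘ ╵ │
│ │  ↳ B│
└─┴─────┘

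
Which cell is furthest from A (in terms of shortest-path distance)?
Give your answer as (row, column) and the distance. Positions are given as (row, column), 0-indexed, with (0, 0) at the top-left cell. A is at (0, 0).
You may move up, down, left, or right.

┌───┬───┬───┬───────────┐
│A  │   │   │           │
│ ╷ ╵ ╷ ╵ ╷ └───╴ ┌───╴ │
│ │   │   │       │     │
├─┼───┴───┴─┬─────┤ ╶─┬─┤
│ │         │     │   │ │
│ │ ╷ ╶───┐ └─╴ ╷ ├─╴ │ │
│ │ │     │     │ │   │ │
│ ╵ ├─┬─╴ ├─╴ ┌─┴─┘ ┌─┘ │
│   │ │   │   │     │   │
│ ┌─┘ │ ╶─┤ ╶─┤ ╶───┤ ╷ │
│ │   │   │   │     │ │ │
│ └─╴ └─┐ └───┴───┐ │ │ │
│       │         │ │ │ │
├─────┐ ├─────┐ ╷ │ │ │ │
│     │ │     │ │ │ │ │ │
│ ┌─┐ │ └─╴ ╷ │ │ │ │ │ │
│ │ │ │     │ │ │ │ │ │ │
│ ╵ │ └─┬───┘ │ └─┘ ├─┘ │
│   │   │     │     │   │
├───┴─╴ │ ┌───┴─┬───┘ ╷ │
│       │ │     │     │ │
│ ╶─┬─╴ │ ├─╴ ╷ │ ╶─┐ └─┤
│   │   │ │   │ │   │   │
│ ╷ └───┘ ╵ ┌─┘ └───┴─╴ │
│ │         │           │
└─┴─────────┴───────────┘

Computing BFS distances from A to all cells:
Furthest cell: (8, 10)
Distance: 98 steps

Path from A to the furthest cell:

┌───┬───┬───┬───────────┐
│A ↓│↱ ↓│↱ ↓│    ↱ → → ↓│
│ ╷ ╵ ╷ ╵ ╷ └───╴ ┌───╴ │
│ │↳ ↑│↳ ↑│↳ → → ↑│↓ ← ↲│
├─┼───┴───┴─┬─────┤ ╶─┬─┤
│ │↓ ↰      │     │↳ ↓│ │
│ │ ╷ ╶───┐ └─╴ ╷ ├─╴ │ │
│ │↓│↑ ← ↰│     │ │↓ ↲│ │
│ ╵ ├─┬─╴ ├─╴ ┌─┴─┘ ┌─┘ │
│↓ ↲│ │↱ ↑│   │↓ ← ↲│↓ ↰│
│ ┌─┘ │ ╶─┤ ╶─┤ ╶───┤ ╷ │
│↓│   │↑ ↰│   │↳ → ↓│↓│↑│
│ └─╴ └─┐ └───┴───┐ │ │ │
│↳ → → ↓│↑ ← ← ↰  │↓│↓│↑│
├─────┐ ├─────┐ ╷ │ │ │ │
│     │↓│  ↱ ↓│↑│ │↓│↓│↑│
│ ┌─┐ │ └─╴ ╷ │ │ │ │ │ │
│ │ │ │↳ → ↑│↓│↑│ │↓│B│↑│
│ ╵ │ └─┬───┘ │ └─┘ ├─┘ │
│   │   │↓ ← ↲│↑ ← ↲│↱ ↑│
├───┴─╴ │ ┌───┴─┬───┘ ╷ │
│       │↓│  ↱ ↓│    ↑│ │
│ ╶─┬─╴ │ ├─╴ ╷ │ ╶─┐ └─┤
│   │   │↓│↱ ↑│↓│   │↑ ↰│
│ ╷ └───┘ ╵ ┌─┘ └───┴─╴ │
│ │      ↳ ↑│  ↳ → → → ↑│
└─┴─────────┴───────────┘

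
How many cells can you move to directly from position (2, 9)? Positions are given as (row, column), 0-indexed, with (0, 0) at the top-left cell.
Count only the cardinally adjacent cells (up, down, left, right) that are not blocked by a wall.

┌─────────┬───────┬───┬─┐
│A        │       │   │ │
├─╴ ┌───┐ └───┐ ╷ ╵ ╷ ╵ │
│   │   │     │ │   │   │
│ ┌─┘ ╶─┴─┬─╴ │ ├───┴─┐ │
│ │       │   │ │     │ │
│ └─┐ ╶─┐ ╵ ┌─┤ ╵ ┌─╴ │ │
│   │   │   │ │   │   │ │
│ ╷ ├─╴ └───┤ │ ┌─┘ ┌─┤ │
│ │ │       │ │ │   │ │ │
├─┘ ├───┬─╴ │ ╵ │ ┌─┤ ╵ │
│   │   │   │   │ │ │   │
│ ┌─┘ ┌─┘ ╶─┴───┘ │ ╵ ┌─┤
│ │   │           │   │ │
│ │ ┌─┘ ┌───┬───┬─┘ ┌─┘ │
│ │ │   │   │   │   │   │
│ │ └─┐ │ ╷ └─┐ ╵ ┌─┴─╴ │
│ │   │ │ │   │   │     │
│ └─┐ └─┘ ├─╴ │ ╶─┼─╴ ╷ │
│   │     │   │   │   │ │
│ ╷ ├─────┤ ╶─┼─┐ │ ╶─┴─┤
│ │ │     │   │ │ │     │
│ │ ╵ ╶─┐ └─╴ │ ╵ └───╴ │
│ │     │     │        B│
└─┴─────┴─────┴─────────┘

Checking passable neighbors of (2, 9):
Neighbors: (2, 8), (2, 10)
Count: 2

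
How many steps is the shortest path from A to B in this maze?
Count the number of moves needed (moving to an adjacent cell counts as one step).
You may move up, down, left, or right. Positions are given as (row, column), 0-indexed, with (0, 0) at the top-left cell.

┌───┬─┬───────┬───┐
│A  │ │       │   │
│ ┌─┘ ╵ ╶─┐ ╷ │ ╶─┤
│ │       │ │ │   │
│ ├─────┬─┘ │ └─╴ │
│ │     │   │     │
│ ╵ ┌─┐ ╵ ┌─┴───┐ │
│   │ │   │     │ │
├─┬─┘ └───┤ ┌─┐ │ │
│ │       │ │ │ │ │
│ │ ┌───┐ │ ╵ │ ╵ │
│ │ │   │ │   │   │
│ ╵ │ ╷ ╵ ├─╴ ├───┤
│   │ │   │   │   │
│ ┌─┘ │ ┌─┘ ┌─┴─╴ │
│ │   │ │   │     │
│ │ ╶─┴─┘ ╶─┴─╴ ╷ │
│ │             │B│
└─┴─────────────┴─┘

Using BFS to find shortest path:
Start: (0, 0), End: (8, 8)
Path found:
(0,0) → (1,0) → (2,0) → (3,0) → (3,1) → (2,1) → (2,2) → (2,3) → (3,3) → (3,4) → (2,4) → (2,5) → (1,5) → (0,5) → (0,6) → (1,6) → (2,6) → (2,7) → (2,8) → (3,8) → (4,8) → (5,8) → (5,7) → (4,7) → (3,7) → (3,6) → (3,5) → (4,5) → (5,5) → (5,6) → (6,6) → (6,5) → (7,5) → (7,4) → (8,4) → (8,5) → (8,6) → (8,7) → (7,7) → (7,8) → (8,8)
Number of steps: 40

Solution:

┌───┬─┬───────┬───┐
│A  │ │    ↱ ↓│   │
│ ┌─┘ ╵ ╶─┐ ╷ │ ╶─┤
│↓│       │↑│↓│   │
│ ├─────┬─┘ │ └─╴ │
│↓│↱ → ↓│↱ ↑│↳ → ↓│
│ ╵ ┌─┐ ╵ ┌─┴───┐ │
│↳ ↑│ │↳ ↑│↓ ← ↰│↓│
├─┬─┘ └───┤ ┌─┐ │ │
│ │       │↓│ │↑│↓│
│ │ ┌───┐ │ ╵ │ ╵ │
│ │ │   │ │↳ ↓│↑ ↲│
│ ╵ │ ╷ ╵ ├─╴ ├───┤
│   │ │   │↓ ↲│   │
│ ┌─┘ │ ┌─┘ ┌─┴─╴ │
│ │   │ │↓ ↲│  ↱ ↓│
│ │ ╶─┴─┘ ╶─┴─╴ ╷ │
│ │      ↳ → → ↑│B│
└─┴─────────────┴─┘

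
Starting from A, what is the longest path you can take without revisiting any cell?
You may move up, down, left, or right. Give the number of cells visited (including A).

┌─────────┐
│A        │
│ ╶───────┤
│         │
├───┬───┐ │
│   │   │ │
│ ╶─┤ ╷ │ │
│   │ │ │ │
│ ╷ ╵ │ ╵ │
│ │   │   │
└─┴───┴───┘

Finding longest simple path using DFS:
Start: (0, 0)
Longest path visits 20 cells
Path: A → down → right → right → right → right → down → down → down → left → up → up → left → down → down → left → up → left → up → right

Solution:

┌─────────┐
│A        │
│ ╶───────┤
│↳ → → → ↓│
├───┬───┐ │
│↱ B│↓ ↰│↓│
│ ╶─┤ ╷ │ │
│↑ ↰│↓│↑│↓│
│ ╷ ╵ │ ╵ │
│ │↑ ↲│↑ ↲│
└─┴───┴───┘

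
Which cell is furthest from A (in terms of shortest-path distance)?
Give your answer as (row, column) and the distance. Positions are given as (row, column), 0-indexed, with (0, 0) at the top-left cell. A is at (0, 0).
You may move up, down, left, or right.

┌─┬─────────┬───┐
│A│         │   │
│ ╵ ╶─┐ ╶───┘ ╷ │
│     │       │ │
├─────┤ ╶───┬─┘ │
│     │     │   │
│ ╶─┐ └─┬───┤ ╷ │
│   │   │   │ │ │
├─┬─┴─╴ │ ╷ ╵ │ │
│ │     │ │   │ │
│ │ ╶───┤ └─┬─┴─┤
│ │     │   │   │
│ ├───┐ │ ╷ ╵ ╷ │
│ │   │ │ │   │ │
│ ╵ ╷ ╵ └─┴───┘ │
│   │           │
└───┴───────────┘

Computing BFS distances from A to all cells:
Furthest cell: (3, 1)
Distance: 46 steps

Path from A to the furthest cell:

┌─┬─────────┬───┐
│A│↱ → ↓    │↱ ↓│
│ ╵ ╶─┐ ╶───┘ ╷ │
│↳ ↑  │↳ → → ↑│↓│
├─────┤ ╶───┬─┘ │
│↓ ← ↰│     │↓ ↲│
│ ╶─┐ └─┬───┤ ╷ │
│↳ B│↑ ↰│↓ ↰│↓│ │
├─┬─┴─╴ │ ╷ ╵ │ │
│ │↱ → ↑│↓│↑ ↲│ │
│ │ ╶───┤ └─┬─┴─┤
│ │↑ ← ↰│↳ ↓│↱ ↓│
│ ├───┐ │ ╷ ╵ ╷ │
│ │   │↑│ │↳ ↑│↓│
│ ╵ ╷ ╵ └─┴───┘ │
│   │  ↑ ← ← ← ↲│
└───┴───────────┘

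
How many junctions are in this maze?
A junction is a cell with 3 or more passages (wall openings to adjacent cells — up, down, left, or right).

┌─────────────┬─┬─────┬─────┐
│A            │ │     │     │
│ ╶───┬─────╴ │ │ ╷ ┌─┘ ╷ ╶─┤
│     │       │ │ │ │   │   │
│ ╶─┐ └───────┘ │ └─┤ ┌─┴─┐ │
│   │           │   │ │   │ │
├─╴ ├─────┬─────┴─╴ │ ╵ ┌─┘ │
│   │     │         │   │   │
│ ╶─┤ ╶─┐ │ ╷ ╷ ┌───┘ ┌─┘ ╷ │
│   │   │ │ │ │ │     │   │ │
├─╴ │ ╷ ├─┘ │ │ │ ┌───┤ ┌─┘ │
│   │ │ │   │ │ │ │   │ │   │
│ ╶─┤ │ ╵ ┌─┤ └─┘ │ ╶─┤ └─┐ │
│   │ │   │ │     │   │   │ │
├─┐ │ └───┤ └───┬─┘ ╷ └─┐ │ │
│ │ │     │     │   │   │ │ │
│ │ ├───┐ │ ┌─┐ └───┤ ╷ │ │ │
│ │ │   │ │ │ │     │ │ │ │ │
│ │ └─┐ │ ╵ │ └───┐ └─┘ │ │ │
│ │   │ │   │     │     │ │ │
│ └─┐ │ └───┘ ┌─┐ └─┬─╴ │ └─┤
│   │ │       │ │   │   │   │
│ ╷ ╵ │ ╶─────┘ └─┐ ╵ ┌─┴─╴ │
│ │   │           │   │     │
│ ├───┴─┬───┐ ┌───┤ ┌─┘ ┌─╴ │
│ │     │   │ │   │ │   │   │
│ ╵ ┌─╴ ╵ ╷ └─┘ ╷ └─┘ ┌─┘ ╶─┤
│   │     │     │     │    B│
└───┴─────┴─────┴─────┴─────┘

Checking each cell for number of passages:

Junctions found (3+ passages):
  (0, 9): 3 passages
  (0, 12): 3 passages
  (1, 0): 3 passages
  (3, 6): 3 passages
  (3, 7): 3 passages
  (3, 10): 3 passages
  (3, 13): 3 passages
  (4, 2): 3 passages
  (5, 13): 3 passages
  (6, 9): 3 passages
  (7, 5): 3 passages
  (7, 10): 3 passages
  (9, 6): 3 passages
  (9, 11): 3 passages
  (10, 0): 3 passages
  (10, 3): 3 passages
  (11, 6): 3 passages
  (11, 7): 3 passages
  (11, 9): 3 passages
  (11, 13): 3 passages
  (13, 3): 3 passages
  (13, 12): 3 passages
Total junctions: 22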